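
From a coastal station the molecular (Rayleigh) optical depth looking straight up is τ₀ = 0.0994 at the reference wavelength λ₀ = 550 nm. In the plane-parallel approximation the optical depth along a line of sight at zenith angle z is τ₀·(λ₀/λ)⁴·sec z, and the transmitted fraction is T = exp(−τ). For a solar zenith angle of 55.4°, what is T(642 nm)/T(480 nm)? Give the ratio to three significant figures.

Airmass: sec 55.4° = 1.7610.
τ(642 nm) = 0.0994 × (550/642)⁴ × 1.7610 = 0.0994 × 0.5387 × 1.7610 = 0.0943.
τ(480 nm) = 0.0994 × (550/480)⁴ × 1.7610 = 0.0994 × 1.7238 × 1.7610 = 0.3017.
T(642)/T(480) = exp(τ_B − τ_A) = exp(0.2075) = 1.2305.

1.23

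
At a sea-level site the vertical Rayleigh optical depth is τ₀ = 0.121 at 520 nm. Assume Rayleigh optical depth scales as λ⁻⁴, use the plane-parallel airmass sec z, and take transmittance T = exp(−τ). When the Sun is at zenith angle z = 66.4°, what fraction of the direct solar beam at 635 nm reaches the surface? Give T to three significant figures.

sec 66.4° = 2.4978.
τ = 0.121 × (520/635)⁴ × 2.4978 = 0.121 × 0.4497 × 2.4978 = 0.1359.
T = exp(−0.1359) = 0.8729.

0.873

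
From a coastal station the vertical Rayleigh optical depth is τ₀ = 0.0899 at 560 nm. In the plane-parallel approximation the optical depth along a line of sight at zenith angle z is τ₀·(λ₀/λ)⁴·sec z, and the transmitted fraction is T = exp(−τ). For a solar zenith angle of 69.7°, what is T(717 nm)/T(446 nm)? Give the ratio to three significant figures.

1.73

Airmass: sec 69.7° = 2.8824.
τ(717 nm) = 0.0899 × (560/717)⁴ × 2.8824 = 0.0899 × 0.3721 × 2.8824 = 0.0964.
τ(446 nm) = 0.0899 × (560/446)⁴ × 2.8824 = 0.0899 × 2.4855 × 2.8824 = 0.6441.
T(717)/T(446) = exp(τ_B − τ_A) = exp(0.5476) = 1.7292.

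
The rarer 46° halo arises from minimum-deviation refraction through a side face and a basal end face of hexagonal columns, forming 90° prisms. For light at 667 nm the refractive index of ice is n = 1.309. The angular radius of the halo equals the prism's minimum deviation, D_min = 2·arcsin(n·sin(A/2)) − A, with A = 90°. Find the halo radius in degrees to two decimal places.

45.52°

n·sin(A/2) = 1.309 × sin 45° = 1.309 × 0.7071 = 0.9256.
D_min = 2·arcsin(0.9256) − 90° = 2 × 67.759° − 90° = 45.519°.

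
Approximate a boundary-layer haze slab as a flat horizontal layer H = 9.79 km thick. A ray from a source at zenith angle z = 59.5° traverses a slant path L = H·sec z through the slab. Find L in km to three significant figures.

19.3 km

sec z = 1/cos 59.5° = 1.9703.
L = 9.79 × 1.9703 = 19.289 km.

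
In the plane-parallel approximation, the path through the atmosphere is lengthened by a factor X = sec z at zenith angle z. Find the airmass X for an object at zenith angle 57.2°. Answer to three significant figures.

1.85

X = sec z = 1/cos 57.2° = 1/0.5417 = 1.8460.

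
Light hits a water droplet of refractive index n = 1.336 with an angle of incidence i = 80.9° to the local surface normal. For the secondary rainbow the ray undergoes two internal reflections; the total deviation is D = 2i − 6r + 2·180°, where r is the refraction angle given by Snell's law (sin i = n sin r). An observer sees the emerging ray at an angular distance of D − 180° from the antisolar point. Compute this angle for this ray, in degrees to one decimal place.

sin r = sin 80.9° / 1.336 = 0.9874/1.336 = 0.7391; r = 47.65°.
D = 2·80.9° − 6·47.65° + 2·180° = 161.80° − 285.92° + 360° = 235.88°.
Angle from antisolar point = D − 180° = 55.88°.

55.9°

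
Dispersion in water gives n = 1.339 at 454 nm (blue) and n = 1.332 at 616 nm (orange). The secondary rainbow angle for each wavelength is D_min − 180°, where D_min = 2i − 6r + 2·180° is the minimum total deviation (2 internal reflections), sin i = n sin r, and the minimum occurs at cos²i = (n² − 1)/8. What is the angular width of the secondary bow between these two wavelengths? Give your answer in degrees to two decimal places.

At 454 nm (n = 1.339): cos²i = 0.09912 → i = 71.650°, r = 45.141°, D_min = 232.451°, rainbow angle = 52.451°.
At 616 nm (n = 1.332): cos²i = 0.09678 → i = 71.875°, r = 45.520°, D_min = 230.628°, rainbow angle = 50.628°.
Angular width = |52.451° − 50.628°| = 1.823°.

1.82°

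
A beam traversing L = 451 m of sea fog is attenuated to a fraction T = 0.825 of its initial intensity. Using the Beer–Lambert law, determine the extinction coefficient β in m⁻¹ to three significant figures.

0.000427 m⁻¹

Beer–Lambert: T = exp(−βL) ⇒ β = −ln(T)/L = −ln(0.825)/451 = 0.1924/451 = 0.0004265 m⁻¹.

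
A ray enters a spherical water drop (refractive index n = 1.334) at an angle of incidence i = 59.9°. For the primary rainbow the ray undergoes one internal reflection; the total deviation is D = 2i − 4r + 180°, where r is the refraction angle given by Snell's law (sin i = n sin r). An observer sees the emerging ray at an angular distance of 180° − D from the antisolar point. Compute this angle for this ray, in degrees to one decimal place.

41.9°

sin r = sin 59.9° / 1.334 = 0.8652/1.334 = 0.6485; r = 40.43°.
D = 2·59.9° − 4·40.43° + 180° = 119.80° − 161.73° + 180° = 138.07°.
Angle from antisolar point = 180° − D = 41.93°.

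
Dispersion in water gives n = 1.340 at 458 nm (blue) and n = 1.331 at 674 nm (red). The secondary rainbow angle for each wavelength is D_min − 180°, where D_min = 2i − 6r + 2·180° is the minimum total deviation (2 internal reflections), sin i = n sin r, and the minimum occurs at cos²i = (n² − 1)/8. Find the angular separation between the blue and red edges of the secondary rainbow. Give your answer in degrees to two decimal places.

2.34°

At 458 nm (n = 1.340): cos²i = 0.09945 → i = 71.618°, r = 45.088°, D_min = 232.709°, rainbow angle = 52.709°.
At 674 nm (n = 1.331): cos²i = 0.09645 → i = 71.907°, r = 45.575°, D_min = 230.365°, rainbow angle = 50.365°.
Angular width = |52.709° − 50.365°| = 2.344°.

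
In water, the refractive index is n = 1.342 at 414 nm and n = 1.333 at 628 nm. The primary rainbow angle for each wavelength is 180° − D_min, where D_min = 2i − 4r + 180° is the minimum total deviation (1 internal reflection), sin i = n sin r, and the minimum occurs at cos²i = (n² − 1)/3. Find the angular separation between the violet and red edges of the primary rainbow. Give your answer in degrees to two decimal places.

1.29°

At 414 nm (n = 1.342): cos²i = 0.26699 → i = 58.888°, r = 39.641°, D_min = 139.213°, rainbow angle = 40.787°.
At 628 nm (n = 1.333): cos²i = 0.25896 → i = 59.410°, r = 40.225°, D_min = 137.922°, rainbow angle = 42.078°.
Angular width = |40.787° − 42.078°| = 1.291°.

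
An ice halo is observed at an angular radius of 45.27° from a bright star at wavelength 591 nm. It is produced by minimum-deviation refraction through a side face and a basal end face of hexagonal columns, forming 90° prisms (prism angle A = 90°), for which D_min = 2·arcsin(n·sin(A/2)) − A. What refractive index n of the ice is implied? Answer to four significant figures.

1.308

Rearranging: n = sin((D_min + A)/2) / sin(A/2).
(D_min + A)/2 = (45.27° + 90°)/2 = 67.635°.
n = sin 67.635° / sin 45° = 0.9248 / 0.7071 = 1.3078.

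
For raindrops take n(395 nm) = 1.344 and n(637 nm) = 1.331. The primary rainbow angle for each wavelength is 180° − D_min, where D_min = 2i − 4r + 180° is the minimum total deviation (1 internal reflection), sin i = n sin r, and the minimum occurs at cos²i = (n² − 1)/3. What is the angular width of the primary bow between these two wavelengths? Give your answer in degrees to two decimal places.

1.86°

At 395 nm (n = 1.344): cos²i = 0.26878 → i = 58.772°, r = 39.512°, D_min = 139.495°, rainbow angle = 40.505°.
At 637 nm (n = 1.331): cos²i = 0.25719 → i = 59.527°, r = 40.356°, D_min = 137.630°, rainbow angle = 42.370°.
Angular width = |40.505° − 42.370°| = 1.865°.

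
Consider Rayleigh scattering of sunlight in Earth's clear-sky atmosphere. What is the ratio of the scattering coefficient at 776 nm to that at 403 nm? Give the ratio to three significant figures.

0.0727

Rayleigh scattering ∝ λ⁻⁴, so the ratio of coefficients is the inverse fourth power of the wavelength ratio.
σ(776)/σ(403) = (403/776)⁴ = (0.5193)⁴ = 0.07274.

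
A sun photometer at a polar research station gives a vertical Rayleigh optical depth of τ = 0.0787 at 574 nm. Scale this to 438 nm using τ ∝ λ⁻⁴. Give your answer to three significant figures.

τ(438 nm) = τ(574 nm) × (574/438)⁴ = 0.0787 × (1.3105)⁴ = 0.0787 × 2.9495 = 0.2321.

0.232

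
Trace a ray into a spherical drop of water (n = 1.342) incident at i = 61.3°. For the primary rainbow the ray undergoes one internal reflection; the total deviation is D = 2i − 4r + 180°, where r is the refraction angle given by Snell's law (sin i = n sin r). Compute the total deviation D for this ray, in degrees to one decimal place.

139.3°

sin r = sin 61.3° / 1.342 = 0.8771/1.342 = 0.6536; r = 40.81°.
D = 2·61.3° − 4·40.81° + 180° = 122.60° − 163.26° + 180° = 139.34°.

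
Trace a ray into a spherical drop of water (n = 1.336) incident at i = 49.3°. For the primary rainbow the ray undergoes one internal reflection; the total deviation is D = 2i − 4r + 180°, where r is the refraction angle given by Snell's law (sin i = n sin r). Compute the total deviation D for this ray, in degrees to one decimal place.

140.3°

sin r = sin 49.3° / 1.336 = 0.7581/1.336 = 0.5675; r = 34.57°.
D = 2·49.3° − 4·34.57° + 180° = 98.60° − 138.29° + 180° = 140.31°.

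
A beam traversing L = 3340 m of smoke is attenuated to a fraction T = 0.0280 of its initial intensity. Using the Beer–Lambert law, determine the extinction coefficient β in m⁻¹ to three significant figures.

Beer–Lambert: T = exp(−βL) ⇒ β = −ln(T)/L = −ln(0.0280)/3340 = 3.5756/3340 = 0.001071 m⁻¹.

0.00107 m⁻¹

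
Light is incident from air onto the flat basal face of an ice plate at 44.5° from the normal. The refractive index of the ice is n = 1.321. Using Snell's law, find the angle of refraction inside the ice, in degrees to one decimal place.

Snell: sin θ_r = sin θ_i / n = sin 44.5° / 1.321 = 0.7009 / 1.321 = 0.5306.
θ_r = arcsin(0.5306) = 32.05°.

32.0°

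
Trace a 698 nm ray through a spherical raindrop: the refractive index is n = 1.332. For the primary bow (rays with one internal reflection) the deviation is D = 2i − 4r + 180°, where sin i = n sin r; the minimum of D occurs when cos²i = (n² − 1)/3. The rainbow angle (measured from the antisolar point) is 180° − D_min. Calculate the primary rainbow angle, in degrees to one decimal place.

cos²i = (1.77422 − 1)/3 = 0.25807; i = arccos(0.50801) = 59.469°.
sin r = sin 59.469°/1.332 = 0.64666; r = 40.290°.
D_min = 2·59.469° − 4·40.290° + 180° = 137.776°.
Rainbow angle = 180° − D_min = 42.224°.

42.2°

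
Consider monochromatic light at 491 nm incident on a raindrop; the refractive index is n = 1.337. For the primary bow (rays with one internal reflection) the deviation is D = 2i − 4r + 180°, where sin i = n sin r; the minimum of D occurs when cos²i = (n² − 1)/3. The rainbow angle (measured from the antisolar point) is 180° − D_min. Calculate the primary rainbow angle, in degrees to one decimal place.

41.5°

cos²i = (1.78757 − 1)/3 = 0.26252; i = arccos(0.51237) = 59.178°.
sin r = sin 59.178°/1.337 = 0.64231; r = 39.964°.
D_min = 2·59.178° − 4·39.964° + 180° = 138.500°.
Rainbow angle = 180° − D_min = 41.500°.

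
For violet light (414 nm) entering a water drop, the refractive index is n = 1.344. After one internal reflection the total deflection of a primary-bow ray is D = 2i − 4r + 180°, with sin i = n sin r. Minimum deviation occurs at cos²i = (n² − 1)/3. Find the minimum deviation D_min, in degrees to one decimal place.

cos²i = (1.80634 − 1)/3 = 0.26878; i = arccos(0.51844) = 58.772°.
sin r = sin 58.772°/1.344 = 0.63625; r = 39.512°.
D_min = 2·58.772° − 4·39.512° + 180° = 139.495°.

139.5°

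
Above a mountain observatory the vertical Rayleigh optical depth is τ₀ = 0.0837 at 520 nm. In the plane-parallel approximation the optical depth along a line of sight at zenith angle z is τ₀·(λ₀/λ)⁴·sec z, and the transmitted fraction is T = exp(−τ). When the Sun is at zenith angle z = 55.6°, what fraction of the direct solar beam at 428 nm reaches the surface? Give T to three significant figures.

0.724

sec 55.6° = 1.7700.
τ = 0.0837 × (520/428)⁴ × 1.7700 = 0.0837 × 2.1789 × 1.7700 = 0.3228.
T = exp(−0.3228) = 0.7241.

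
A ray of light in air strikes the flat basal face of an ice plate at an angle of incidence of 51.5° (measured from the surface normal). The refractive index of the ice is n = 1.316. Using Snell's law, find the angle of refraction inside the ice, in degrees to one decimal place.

36.5°

Snell: sin θ_r = sin θ_i / n = sin 51.5° / 1.316 = 0.7826 / 1.316 = 0.5947.
θ_r = arcsin(0.5947) = 36.49°.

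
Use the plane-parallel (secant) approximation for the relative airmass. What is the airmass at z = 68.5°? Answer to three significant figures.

2.73

X = sec z = 1/cos 68.5° = 1/0.3665 = 2.7285.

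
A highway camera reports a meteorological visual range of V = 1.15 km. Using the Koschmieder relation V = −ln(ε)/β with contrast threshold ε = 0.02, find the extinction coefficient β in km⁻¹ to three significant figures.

3.40 km⁻¹

β = −ln(0.02) / V = 3.912 / 1.15 = 3.4018 km⁻¹.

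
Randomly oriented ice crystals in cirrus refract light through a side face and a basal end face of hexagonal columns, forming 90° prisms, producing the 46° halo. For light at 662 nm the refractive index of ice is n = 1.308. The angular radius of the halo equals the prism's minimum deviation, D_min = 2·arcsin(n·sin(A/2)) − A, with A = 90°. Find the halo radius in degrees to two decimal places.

45.31°

n·sin(A/2) = 1.308 × sin 45° = 1.308 × 0.7071 = 0.9249.
D_min = 2·arcsin(0.9249) − 90° = 2 × 67.653° − 90° = 45.305°.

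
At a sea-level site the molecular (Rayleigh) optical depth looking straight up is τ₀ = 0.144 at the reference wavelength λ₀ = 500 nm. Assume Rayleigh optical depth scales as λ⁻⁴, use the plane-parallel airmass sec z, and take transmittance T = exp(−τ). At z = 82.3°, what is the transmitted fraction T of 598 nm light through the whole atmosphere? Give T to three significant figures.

sec 82.3° = 7.4635.
τ = 0.144 × (500/598)⁴ × 7.4635 = 0.144 × 0.4887 × 7.4635 = 0.5253.
T = exp(−0.5253) = 0.5914.

0.591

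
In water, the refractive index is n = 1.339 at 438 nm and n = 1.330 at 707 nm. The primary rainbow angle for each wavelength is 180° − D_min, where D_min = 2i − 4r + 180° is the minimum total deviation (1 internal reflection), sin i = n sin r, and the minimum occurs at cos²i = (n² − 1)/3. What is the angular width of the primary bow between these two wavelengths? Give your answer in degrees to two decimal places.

At 438 nm (n = 1.339): cos²i = 0.26431 → i = 59.062°, r = 39.834°, D_min = 138.786°, rainbow angle = 41.214°.
At 707 nm (n = 1.330): cos²i = 0.25630 → i = 59.585°, r = 40.422°, D_min = 137.484°, rainbow angle = 42.516°.
Angular width = |41.214° − 42.516°| = 1.303°.

1.30°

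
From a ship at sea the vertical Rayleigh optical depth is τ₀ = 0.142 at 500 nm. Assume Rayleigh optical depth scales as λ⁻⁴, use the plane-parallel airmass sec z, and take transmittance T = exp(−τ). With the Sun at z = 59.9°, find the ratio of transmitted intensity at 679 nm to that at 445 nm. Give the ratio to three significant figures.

1.44

Airmass: sec 59.9° = 1.9940.
τ(679 nm) = 0.142 × (500/679)⁴ × 1.9940 = 0.142 × 0.2940 × 1.9940 = 0.0833.
τ(445 nm) = 0.142 × (500/445)⁴ × 1.9940 = 0.142 × 1.5938 × 1.9940 = 0.4513.
T(679)/T(445) = exp(τ_B − τ_A) = exp(0.3680) = 1.4449.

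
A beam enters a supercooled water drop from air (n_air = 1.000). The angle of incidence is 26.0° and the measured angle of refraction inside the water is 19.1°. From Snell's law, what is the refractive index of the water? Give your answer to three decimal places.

1.340

n = sin θ_i / sin θ_r = sin 26.0° / sin 19.1° = 0.4384 / 0.3272 = 1.3397.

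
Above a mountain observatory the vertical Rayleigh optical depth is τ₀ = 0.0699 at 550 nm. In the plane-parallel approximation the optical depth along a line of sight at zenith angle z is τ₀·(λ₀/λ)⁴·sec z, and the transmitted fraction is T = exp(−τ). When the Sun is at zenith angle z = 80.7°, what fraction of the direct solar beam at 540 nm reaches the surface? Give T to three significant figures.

sec 80.7° = 6.1880.
τ = 0.0699 × (550/540)⁴ × 6.1880 = 0.0699 × 1.0762 × 6.1880 = 0.4655.
T = exp(−0.4655) = 0.6278.

0.628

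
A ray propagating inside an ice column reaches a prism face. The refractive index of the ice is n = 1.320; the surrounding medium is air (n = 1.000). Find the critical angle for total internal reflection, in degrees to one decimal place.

49.3°

sin θ_c = n_air / n = 1.000 / 1.320 = 0.7576.
θ_c = arcsin(0.7576) = 49.25°.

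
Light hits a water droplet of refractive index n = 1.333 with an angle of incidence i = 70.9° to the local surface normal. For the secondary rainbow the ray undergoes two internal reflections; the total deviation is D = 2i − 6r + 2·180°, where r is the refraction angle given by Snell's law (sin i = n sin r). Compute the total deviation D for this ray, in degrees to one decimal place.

sin r = sin 70.9° / 1.333 = 0.9449/1.333 = 0.7089; r = 45.14°.
D = 2·70.9° − 6·45.14° + 2·180° = 141.80° − 270.87° + 360° = 230.93°.

230.9°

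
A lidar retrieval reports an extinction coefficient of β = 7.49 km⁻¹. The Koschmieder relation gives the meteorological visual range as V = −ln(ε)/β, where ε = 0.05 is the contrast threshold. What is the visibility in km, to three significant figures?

V = −ln(0.05) / 7.49 = 2.996 / 7.49 = 0.4000 km.

0.400 km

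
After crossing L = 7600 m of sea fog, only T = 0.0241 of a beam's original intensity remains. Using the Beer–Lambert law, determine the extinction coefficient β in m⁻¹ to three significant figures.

0.000490 m⁻¹

Beer–Lambert: T = exp(−βL) ⇒ β = −ln(T)/L = −ln(0.0241)/7600 = 3.7255/7600 = 0.0004902 m⁻¹.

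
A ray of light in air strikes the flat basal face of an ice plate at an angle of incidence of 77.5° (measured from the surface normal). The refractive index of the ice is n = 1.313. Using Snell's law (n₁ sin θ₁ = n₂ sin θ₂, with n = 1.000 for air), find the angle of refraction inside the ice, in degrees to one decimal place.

Snell: sin θ_r = sin θ_i / n = sin 77.5° / 1.313 = 0.9763 / 1.313 = 0.7436.
θ_r = arcsin(0.7436) = 48.04°.

48.0°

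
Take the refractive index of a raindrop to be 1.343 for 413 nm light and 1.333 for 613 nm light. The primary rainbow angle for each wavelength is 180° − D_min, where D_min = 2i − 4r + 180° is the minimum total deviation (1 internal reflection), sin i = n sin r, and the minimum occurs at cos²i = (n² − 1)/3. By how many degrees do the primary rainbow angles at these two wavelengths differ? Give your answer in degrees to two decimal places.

1.43°

At 413 nm (n = 1.343): cos²i = 0.26788 → i = 58.830°, r = 39.577°, D_min = 139.354°, rainbow angle = 40.646°.
At 613 nm (n = 1.333): cos²i = 0.25896 → i = 59.410°, r = 40.225°, D_min = 137.922°, rainbow angle = 42.078°.
Angular width = |40.646° − 42.078°| = 1.432°.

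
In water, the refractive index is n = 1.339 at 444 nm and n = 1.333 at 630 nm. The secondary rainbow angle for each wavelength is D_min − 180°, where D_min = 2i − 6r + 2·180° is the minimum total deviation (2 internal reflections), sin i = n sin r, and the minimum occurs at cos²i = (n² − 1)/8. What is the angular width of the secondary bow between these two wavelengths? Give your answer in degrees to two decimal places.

1.56°

At 444 nm (n = 1.339): cos²i = 0.09912 → i = 71.650°, r = 45.141°, D_min = 232.451°, rainbow angle = 52.451°.
At 630 nm (n = 1.333): cos²i = 0.09711 → i = 71.843°, r = 45.466°, D_min = 230.891°, rainbow angle = 50.891°.
Angular width = |52.451° − 50.891°| = 1.560°.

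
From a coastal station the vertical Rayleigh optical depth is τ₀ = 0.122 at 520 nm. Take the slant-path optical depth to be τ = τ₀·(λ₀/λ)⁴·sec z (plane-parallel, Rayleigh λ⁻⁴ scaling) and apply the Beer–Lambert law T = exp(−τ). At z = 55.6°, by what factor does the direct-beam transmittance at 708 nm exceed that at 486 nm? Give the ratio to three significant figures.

Airmass: sec 55.6° = 1.7700.
τ(708 nm) = 0.122 × (520/708)⁴ × 1.7700 = 0.122 × 0.2910 × 1.7700 = 0.0628.
τ(486 nm) = 0.122 × (520/486)⁴ × 1.7700 = 0.122 × 1.3106 × 1.7700 = 0.2830.
T(708)/T(486) = exp(τ_B − τ_A) = exp(0.2202) = 1.2463.

1.25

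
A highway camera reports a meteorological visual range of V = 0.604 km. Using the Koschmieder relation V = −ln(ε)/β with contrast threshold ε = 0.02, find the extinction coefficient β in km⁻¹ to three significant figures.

β = −ln(0.02) / V = 3.912 / 0.604 = 6.4769 km⁻¹.

6.48 km⁻¹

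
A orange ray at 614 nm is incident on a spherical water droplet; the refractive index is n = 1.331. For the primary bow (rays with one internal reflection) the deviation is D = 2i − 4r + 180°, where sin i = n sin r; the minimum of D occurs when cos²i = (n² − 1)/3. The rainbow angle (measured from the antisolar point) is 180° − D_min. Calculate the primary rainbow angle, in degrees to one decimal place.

cos²i = (1.77156 − 1)/3 = 0.25719; i = arccos(0.50714) = 59.527°.
sin r = sin 59.527°/1.331 = 0.64753; r = 40.356°.
D_min = 2·59.527° − 4·40.356° + 180° = 137.630°.
Rainbow angle = 180° − D_min = 42.370°.

42.4°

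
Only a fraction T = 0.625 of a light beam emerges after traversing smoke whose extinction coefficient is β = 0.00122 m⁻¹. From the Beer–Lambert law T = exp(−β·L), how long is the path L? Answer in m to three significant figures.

Beer–Lambert: T = exp(−βL) ⇒ L = −ln(T)/β = −ln(0.625)/0.00122 = 0.4700/0.00122 = 385.2 m.

385 m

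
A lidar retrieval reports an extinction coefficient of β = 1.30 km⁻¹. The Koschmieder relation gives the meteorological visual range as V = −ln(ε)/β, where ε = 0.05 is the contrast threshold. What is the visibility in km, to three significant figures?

2.30 km

V = −ln(0.05) / 1.30 = 2.996 / 1.30 = 2.3044 km.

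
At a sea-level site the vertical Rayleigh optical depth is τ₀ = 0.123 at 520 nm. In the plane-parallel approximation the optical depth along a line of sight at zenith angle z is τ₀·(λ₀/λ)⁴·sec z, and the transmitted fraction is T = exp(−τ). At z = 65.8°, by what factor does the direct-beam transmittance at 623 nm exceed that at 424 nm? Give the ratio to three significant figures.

1.70

Airmass: sec 65.8° = 2.4395.
τ(623 nm) = 0.123 × (520/623)⁴ × 2.4395 = 0.123 × 0.4854 × 2.4395 = 0.1456.
τ(424 nm) = 0.123 × (520/424)⁴ × 2.4395 = 0.123 × 2.2623 × 2.4395 = 0.6788.
T(623)/T(424) = exp(τ_B − τ_A) = exp(0.5332) = 1.7043.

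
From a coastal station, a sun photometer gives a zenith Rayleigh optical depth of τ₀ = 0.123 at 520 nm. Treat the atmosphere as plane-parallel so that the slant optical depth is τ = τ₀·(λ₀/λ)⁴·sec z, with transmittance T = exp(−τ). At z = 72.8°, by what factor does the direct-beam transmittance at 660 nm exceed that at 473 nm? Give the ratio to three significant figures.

Airmass: sec 72.8° = 3.3817.
τ(660 nm) = 0.123 × (520/660)⁴ × 3.3817 = 0.123 × 0.3853 × 3.3817 = 0.1603.
τ(473 nm) = 0.123 × (520/473)⁴ × 3.3817 = 0.123 × 1.4607 × 3.3817 = 0.6076.
T(660)/T(473) = exp(τ_B − τ_A) = exp(0.4473) = 1.5641.

1.56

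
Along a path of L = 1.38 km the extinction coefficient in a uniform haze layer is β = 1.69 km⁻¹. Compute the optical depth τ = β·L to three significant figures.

2.33

τ = β·L = 1.69 × 1.38 = 2.3322.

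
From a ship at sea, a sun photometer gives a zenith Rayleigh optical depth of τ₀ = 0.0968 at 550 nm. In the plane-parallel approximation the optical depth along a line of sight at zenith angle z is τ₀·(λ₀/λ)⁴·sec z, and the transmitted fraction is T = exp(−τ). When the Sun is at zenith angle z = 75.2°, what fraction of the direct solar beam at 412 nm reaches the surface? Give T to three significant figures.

0.300

sec 75.2° = 3.9147.
τ = 0.0968 × (550/412)⁴ × 3.9147 = 0.0968 × 3.1759 × 3.9147 = 1.2035.
T = exp(−1.2035) = 0.3001.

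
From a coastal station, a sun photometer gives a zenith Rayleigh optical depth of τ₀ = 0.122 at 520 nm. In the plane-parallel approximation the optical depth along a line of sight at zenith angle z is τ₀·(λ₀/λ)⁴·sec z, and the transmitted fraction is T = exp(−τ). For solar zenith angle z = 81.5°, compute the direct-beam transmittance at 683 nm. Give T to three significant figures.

0.758

sec 81.5° = 6.7655.
τ = 0.122 × (520/683)⁴ × 6.7655 = 0.122 × 0.3360 × 6.7655 = 0.2773.
T = exp(−0.2773) = 0.7578.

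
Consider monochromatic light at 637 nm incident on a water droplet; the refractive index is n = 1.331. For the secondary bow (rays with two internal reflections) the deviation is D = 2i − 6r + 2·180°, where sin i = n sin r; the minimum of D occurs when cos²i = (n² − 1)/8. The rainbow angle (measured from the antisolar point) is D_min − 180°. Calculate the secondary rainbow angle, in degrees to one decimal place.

50.4°

cos²i = (1.77156 − 1)/8 = 0.09645; i = arccos(0.31056) = 71.907°.
sin r = sin 71.907°/1.331 = 0.71417; r = 45.575°.
D_min = 2·71.907° − 6·45.575° + 360° = 230.365°.
Rainbow angle = D_min − 180° = 50.365°.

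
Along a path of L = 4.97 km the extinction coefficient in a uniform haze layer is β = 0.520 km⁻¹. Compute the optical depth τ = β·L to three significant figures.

2.58

τ = β·L = 0.520 × 4.97 = 2.5844.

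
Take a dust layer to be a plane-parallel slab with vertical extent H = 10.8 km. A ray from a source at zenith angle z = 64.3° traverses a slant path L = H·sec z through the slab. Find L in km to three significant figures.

sec z = 1/cos 64.3° = 2.3060.
L = 10.8 × 2.3060 = 24.904 km.

24.9 km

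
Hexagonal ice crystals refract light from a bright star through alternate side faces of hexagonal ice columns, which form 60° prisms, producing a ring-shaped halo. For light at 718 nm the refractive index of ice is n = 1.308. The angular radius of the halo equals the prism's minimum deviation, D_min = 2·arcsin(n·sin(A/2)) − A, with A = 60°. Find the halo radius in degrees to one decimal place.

21.7°

n·sin(A/2) = 1.308 × sin 30° = 1.308 × 0.5000 = 0.6540.
D_min = 2·arcsin(0.6540) − 60° = 2 × 40.844° − 60° = 21.688°.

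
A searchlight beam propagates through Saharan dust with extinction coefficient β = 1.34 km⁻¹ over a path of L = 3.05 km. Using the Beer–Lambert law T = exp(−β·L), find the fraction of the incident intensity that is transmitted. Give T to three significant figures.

τ = β·L = 1.34 × 3.05 = 4.0870.
T = exp(−4.0870) = 0.0168.

0.0168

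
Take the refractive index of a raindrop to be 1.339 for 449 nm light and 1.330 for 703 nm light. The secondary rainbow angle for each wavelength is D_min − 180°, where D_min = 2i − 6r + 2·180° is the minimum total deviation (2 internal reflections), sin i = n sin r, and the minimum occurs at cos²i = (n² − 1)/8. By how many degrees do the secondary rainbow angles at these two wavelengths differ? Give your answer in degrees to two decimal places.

At 449 nm (n = 1.339): cos²i = 0.09912 → i = 71.650°, r = 45.141°, D_min = 232.451°, rainbow angle = 52.451°.
At 703 nm (n = 1.330): cos²i = 0.09611 → i = 71.940°, r = 45.630°, D_min = 230.101°, rainbow angle = 50.101°.
Angular width = |52.451° − 50.101°| = 2.350°.

2.35°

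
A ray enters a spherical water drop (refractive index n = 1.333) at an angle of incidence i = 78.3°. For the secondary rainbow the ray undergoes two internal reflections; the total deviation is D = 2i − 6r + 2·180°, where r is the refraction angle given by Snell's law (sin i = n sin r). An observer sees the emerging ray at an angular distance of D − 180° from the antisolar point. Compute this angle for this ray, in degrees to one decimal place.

53.0°

sin r = sin 78.3° / 1.333 = 0.9792/1.333 = 0.7346; r = 47.27°.
D = 2·78.3° − 6·47.27° + 2·180° = 156.60° − 283.64° + 360° = 232.96°.
Angle from antisolar point = D − 180° = 52.96°.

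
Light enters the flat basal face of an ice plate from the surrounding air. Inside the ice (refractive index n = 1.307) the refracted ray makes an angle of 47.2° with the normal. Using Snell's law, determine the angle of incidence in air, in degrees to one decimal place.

73.5°

Snell: sin θ_i = n · sin θ_r = 1.307 × sin 47.2° = 1.307 × 0.7337 = 0.9590.
θ_i = arcsin(0.9590) = 73.53°.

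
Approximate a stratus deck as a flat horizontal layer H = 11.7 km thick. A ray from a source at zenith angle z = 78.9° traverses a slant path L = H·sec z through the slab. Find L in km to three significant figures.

60.8 km

sec z = 1/cos 78.9° = 5.1942.
L = 11.7 × 5.1942 = 60.772 km.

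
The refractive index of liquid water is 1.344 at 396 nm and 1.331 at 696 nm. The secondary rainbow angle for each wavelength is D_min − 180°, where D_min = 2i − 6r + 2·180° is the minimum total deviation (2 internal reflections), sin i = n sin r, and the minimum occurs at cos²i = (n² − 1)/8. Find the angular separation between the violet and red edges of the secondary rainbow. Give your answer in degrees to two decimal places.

3.37°

At 396 nm (n = 1.344): cos²i = 0.10079 → i = 71.490°, r = 44.874°, D_min = 233.733°, rainbow angle = 53.733°.
At 696 nm (n = 1.331): cos²i = 0.09645 → i = 71.907°, r = 45.575°, D_min = 230.365°, rainbow angle = 50.365°.
Angular width = |53.733° − 50.365°| = 3.368°.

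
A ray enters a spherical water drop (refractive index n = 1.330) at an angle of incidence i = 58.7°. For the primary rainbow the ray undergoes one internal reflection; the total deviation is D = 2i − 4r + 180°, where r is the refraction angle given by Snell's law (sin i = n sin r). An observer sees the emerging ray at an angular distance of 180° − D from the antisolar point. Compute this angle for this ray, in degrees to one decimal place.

42.5°

sin r = sin 58.7° / 1.330 = 0.8545/1.330 = 0.6425; r = 39.97°.
D = 2·58.7° − 4·39.97° + 180° = 117.40° − 159.90° + 180° = 137.50°.
Angle from antisolar point = 180° − D = 42.50°.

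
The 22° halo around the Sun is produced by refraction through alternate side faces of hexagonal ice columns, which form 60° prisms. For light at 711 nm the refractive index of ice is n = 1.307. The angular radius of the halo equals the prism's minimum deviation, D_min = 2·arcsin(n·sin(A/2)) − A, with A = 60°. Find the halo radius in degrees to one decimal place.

21.6°

n·sin(A/2) = 1.307 × sin 30° = 1.307 × 0.5000 = 0.6535.
D_min = 2·arcsin(0.6535) − 60° = 2 × 40.806° − 60° = 21.612°.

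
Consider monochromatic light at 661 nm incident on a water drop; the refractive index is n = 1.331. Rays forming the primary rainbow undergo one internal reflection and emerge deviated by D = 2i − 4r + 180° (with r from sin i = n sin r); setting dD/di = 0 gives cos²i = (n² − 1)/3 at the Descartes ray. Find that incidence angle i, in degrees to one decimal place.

59.5°

cos²i = (1.331² − 1)/3 = (1.77156 − 1)/3 = 0.25719.
cos i = 0.50714, so i = 59.527°.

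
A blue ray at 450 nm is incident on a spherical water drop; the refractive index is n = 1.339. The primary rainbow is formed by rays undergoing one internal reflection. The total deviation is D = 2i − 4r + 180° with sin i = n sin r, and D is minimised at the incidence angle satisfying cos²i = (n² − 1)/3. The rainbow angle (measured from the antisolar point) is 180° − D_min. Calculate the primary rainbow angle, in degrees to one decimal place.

cos²i = (1.79292 − 1)/3 = 0.26431; i = arccos(0.51411) = 59.062°.
sin r = sin 59.062°/1.339 = 0.64057; r = 39.834°.
D_min = 2·59.062° − 4·39.834° + 180° = 138.786°.
Rainbow angle = 180° − D_min = 41.214°.

41.2°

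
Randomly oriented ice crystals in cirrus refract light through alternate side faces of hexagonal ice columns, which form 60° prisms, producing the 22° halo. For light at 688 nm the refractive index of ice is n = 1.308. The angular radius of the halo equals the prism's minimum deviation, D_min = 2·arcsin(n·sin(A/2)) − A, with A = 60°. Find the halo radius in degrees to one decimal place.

n·sin(A/2) = 1.308 × sin 30° = 1.308 × 0.5000 = 0.6540.
D_min = 2·arcsin(0.6540) − 60° = 2 × 40.844° − 60° = 21.688°.

21.7°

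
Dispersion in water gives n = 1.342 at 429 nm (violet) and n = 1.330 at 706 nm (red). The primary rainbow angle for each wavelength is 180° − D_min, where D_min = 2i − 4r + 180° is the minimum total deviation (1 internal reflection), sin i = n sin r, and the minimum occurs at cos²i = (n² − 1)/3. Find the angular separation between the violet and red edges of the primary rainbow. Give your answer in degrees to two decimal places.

1.73°

At 429 nm (n = 1.342): cos²i = 0.26699 → i = 58.888°, r = 39.641°, D_min = 139.213°, rainbow angle = 40.787°.
At 706 nm (n = 1.330): cos²i = 0.25630 → i = 59.585°, r = 40.422°, D_min = 137.484°, rainbow angle = 42.516°.
Angular width = |40.787° − 42.516°| = 1.729°.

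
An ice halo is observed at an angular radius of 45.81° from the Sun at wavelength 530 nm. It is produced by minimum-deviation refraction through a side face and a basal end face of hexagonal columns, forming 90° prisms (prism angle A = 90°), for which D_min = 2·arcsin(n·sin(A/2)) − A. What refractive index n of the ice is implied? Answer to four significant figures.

Rearranging: n = sin((D_min + A)/2) / sin(A/2).
(D_min + A)/2 = (45.81° + 90°)/2 = 67.905°.
n = sin 67.905° / sin 45° = 0.9266 / 0.7071 = 1.3104.

1.310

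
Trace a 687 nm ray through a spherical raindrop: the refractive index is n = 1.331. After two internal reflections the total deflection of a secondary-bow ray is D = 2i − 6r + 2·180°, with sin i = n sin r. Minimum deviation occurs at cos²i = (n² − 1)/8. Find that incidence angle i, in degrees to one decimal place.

71.9°

cos²i = (1.331² − 1)/8 = (1.77156 − 1)/8 = 0.09645.
cos i = 0.31056, so i = 71.907°.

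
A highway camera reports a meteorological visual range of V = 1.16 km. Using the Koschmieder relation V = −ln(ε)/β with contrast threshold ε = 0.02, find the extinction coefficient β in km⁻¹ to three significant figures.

3.37 km⁻¹

β = −ln(0.02) / V = 3.912 / 1.16 = 3.3724 km⁻¹.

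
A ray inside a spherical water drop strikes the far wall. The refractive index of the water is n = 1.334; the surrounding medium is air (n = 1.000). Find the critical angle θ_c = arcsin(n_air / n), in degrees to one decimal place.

sin θ_c = n_air / n = 1.000 / 1.334 = 0.7496.
θ_c = arcsin(0.7496) = 48.56°.

48.6°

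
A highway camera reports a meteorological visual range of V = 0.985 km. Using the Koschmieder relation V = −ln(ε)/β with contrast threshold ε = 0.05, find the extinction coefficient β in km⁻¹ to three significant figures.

3.04 km⁻¹

β = −ln(0.05) / V = 2.996 / 0.985 = 3.0414 km⁻¹.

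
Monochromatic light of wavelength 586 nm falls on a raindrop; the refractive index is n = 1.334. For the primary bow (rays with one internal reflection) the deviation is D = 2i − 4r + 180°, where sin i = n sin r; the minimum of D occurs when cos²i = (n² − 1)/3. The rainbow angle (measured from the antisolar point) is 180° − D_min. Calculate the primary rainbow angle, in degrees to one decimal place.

41.9°

cos²i = (1.77956 − 1)/3 = 0.25985; i = arccos(0.50976) = 59.352°.
sin r = sin 59.352°/1.334 = 0.64492; r = 40.159°.
D_min = 2·59.352° − 4·40.159° + 180° = 138.067°.
Rainbow angle = 180° − D_min = 41.933°.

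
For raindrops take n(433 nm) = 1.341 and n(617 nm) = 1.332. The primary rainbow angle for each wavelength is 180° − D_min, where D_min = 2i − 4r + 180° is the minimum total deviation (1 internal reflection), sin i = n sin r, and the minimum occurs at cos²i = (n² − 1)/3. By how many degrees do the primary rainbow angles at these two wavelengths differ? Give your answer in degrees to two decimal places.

At 433 nm (n = 1.341): cos²i = 0.26609 → i = 58.946°, r = 39.705°, D_min = 139.071°, rainbow angle = 40.929°.
At 617 nm (n = 1.332): cos²i = 0.25807 → i = 59.469°, r = 40.290°, D_min = 137.776°, rainbow angle = 42.224°.
Angular width = |40.929° − 42.224°| = 1.295°.

1.29°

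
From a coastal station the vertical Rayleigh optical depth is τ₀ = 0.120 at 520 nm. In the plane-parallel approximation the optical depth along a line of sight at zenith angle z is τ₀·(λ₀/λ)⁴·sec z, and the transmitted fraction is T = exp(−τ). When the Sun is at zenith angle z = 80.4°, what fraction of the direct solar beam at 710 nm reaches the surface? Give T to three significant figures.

0.813

sec 80.4° = 5.9963.
τ = 0.120 × (520/710)⁴ × 5.9963 = 0.120 × 0.2877 × 5.9963 = 0.2070.
T = exp(−0.2070) = 0.8130.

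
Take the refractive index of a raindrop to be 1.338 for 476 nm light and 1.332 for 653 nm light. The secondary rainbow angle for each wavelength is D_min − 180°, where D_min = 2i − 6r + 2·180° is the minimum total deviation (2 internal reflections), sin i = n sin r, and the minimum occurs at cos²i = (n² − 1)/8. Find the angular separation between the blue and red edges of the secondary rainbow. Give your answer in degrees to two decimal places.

At 476 nm (n = 1.338): cos²i = 0.09878 → i = 71.682°, r = 45.195°, D_min = 232.193°, rainbow angle = 52.193°.
At 653 nm (n = 1.332): cos²i = 0.09678 → i = 71.875°, r = 45.520°, D_min = 230.628°, rainbow angle = 50.628°.
Angular width = |52.193° − 50.628°| = 1.564°.

1.56°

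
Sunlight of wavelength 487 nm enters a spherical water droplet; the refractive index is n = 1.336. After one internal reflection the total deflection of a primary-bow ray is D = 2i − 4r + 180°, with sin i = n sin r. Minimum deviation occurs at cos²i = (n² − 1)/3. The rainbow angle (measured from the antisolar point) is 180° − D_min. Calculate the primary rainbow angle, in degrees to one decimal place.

41.6°

cos²i = (1.78490 − 1)/3 = 0.26163; i = arccos(0.51150) = 59.236°.
sin r = sin 59.236°/1.336 = 0.64318; r = 40.029°.
D_min = 2·59.236° − 4·40.029° + 180° = 138.356°.
Rainbow angle = 180° − D_min = 41.644°.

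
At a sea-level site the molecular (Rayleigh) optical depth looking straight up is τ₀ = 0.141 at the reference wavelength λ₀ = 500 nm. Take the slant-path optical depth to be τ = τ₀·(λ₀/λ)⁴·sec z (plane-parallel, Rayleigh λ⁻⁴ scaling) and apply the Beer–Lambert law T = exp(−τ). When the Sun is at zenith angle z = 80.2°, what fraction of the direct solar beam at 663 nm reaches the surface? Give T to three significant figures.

sec 80.2° = 5.8751.
τ = 0.141 × (500/663)⁴ × 5.8751 = 0.141 × 0.3235 × 5.8751 = 0.2680.
T = exp(−0.2680) = 0.7649.

0.765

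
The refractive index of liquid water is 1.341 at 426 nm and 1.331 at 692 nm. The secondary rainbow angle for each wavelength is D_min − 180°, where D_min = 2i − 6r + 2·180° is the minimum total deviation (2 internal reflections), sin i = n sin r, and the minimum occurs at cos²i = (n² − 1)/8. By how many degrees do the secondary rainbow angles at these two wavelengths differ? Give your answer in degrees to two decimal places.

2.60°

At 426 nm (n = 1.341): cos²i = 0.09979 → i = 71.586°, r = 45.034°, D_min = 232.966°, rainbow angle = 52.966°.
At 692 nm (n = 1.331): cos²i = 0.09645 → i = 71.907°, r = 45.575°, D_min = 230.365°, rainbow angle = 50.365°.
Angular width = |52.966° − 50.365°| = 2.601°.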